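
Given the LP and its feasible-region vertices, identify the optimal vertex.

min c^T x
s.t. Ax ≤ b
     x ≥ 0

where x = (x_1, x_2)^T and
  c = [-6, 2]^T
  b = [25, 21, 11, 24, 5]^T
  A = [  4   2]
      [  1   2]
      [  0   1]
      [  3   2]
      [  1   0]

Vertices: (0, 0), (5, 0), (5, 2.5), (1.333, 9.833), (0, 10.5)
Evaluating z = -6x_1 + 2x_2 at each vertex:
  (0, 0): z = 0
  (5, 0): z = -30
  (5, 2.5): z = -25
  (1.333, 9.833): z = 11.67
  (0, 10.5): z = 21

The smallest value is z = -30, attained at (5, 0).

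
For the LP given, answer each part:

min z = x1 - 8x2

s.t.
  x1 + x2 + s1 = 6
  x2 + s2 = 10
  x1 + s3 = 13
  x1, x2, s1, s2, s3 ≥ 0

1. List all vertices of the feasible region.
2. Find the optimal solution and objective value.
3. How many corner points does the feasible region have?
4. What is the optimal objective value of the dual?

1. (0, 0), (6, 0), (0, 6)
2. x1 = 0, x2 = 6, z = -48
3. 3
4. -48 (by strong duality, equal to the primal optimum)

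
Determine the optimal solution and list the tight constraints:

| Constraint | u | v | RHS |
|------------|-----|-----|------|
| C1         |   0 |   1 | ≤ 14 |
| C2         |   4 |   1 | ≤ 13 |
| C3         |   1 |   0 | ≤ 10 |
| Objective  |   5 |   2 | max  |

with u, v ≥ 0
Optimal: u = 0, v = 13
Slack at optimum:
  C1: slack = 1
  C2: slack = 0 (binding)
  C3: slack = 10
  u ≥ 0: u = 0 (binding)
  v ≥ 0: v = 13
Binding constraints: C2, u ≥ 0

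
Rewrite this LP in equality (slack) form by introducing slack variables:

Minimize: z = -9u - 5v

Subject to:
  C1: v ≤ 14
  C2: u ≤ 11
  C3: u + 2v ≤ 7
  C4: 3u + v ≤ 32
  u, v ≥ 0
min z = -9u - 5v

s.t.
  v + s1 = 14
  u + s2 = 11
  u + 2v + s3 = 7
  3u + v + s4 = 32
  u, v, s1, s2, s3, s4 ≥ 0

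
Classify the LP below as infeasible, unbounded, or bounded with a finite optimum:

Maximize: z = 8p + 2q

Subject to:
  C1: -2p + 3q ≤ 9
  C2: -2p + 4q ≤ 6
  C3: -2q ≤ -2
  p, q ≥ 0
Feasible point: (0, 1) satisfies every constraint, so the LP is feasible.
Direction d = (1, 0): for each constraint row a, a·d ≤ 0 —
  (-2)(1) + (3)(0) = -2 ≤ 0
  (-2)(1) + (4)(0) = -2 ≤ 0
  (0)(1) + (-2)(0) = 0 ≤ 0
and d ≥ 0, so (0, 1) + t·d stays feasible for every t ≥ 0. Along this ray z = 8p + 2q changes by 8 per unit t, so z → +∞.

Unbounded — the objective can increase without bound over the feasible region.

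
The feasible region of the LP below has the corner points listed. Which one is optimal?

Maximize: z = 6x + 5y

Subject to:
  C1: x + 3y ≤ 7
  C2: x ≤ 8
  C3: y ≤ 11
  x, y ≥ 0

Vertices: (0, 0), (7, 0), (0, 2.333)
(7, 0) with z = 42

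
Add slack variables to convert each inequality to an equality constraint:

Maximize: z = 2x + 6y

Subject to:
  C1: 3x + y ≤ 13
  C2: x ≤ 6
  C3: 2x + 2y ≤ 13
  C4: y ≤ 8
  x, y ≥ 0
max z = 2x + 6y

s.t.
  3x + y + s1 = 13
  x + s2 = 6
  2x + 2y + s3 = 13
  y + s4 = 8
  x, y, s1, s2, s3, s4 ≥ 0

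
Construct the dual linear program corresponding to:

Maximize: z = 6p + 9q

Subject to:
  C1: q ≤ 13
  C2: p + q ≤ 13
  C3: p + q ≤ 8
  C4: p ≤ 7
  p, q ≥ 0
Minimize: z = 13y1 + 13y2 + 8y3 + 7y4

Subject to:
  C1: -y2 - y3 - y4 ≤ -6
  C2: -y1 - y2 - y3 ≤ -9
  y1, y2, y3, y4 ≥ 0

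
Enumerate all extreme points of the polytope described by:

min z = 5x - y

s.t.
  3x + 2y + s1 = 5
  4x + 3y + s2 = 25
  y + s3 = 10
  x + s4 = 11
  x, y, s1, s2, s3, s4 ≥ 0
Each vertex is the intersection of two constraint boundaries that also satisfies all remaining constraints:
  x = 0 and y = 0 → (0, 0)
  3x + 2y = 5 and y = 0 → (1.667, 0)
  3x + 2y = 5 and x = 0 → (0, 2.5)

Vertices: (0, 0), (1.667, 0), (0, 2.5)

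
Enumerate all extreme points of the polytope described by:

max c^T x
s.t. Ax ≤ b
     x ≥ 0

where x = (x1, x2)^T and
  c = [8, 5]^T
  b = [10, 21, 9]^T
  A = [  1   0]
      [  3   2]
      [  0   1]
Each vertex is the intersection of two constraint boundaries that also satisfies all remaining constraints:
  x1 = 0 and x2 = 0 → (0, 0)
  3x1 + 2x2 = 21 and x2 = 0 → (7, 0)
  3x1 + 2x2 = 21 and x2 = 9 → (1, 9)
  x2 = 9 and x1 = 0 → (0, 9)

Vertices: (0, 0), (7, 0), (1, 9), (0, 9)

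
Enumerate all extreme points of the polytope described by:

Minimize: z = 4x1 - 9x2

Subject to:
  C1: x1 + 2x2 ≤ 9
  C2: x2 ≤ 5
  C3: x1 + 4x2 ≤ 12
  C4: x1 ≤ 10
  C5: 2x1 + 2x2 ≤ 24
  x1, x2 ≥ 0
Each vertex is the intersection of two constraint boundaries that also satisfies all remaining constraints:
  x1 = 0 and x2 = 0 → (0, 0)
  x1 + 2x2 = 9 and x2 = 0 → (9, 0)
  x1 + 2x2 = 9 and x1 + 4x2 = 12 → (6, 1.5)
  x1 + 4x2 = 12 and x1 = 0 → (0, 3)

Vertices: (0, 0), (9, 0), (6, 1.5), (0, 3)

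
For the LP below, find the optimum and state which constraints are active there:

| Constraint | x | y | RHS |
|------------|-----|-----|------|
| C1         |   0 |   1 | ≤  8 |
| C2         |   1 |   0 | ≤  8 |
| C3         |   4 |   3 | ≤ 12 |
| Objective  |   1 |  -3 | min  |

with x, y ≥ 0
Optimal: x = 0, y = 4
Slack at optimum:
  C1: slack = 4
  C2: slack = 8
  C3: slack = 0 (binding)
  x ≥ 0: x = 0 (binding)
  y ≥ 0: y = 4
Binding constraints: C3, x ≥ 0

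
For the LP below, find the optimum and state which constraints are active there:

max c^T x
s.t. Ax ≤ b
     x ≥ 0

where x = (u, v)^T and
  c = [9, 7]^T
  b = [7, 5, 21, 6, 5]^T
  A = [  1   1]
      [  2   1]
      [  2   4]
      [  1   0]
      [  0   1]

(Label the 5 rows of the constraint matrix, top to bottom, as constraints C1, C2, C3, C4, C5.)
Optimal: u = 0, v = 5
Binding: C2, C5, u ≥ 0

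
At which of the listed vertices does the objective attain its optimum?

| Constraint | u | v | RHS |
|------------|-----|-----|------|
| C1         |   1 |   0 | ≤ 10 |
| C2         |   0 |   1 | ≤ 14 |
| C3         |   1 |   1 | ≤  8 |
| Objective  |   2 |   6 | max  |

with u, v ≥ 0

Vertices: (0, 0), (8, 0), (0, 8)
Evaluating z = 2u + 6v at each vertex:
  (0, 0): z = 0
  (8, 0): z = 16
  (0, 8): z = 48

The largest value is z = 48, attained at (0, 8).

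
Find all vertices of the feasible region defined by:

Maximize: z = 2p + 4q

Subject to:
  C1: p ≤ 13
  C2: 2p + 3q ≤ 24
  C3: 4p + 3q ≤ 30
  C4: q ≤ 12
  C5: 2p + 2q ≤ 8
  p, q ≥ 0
Each vertex is the intersection of two constraint boundaries that also satisfies all remaining constraints:
  p = 0 and q = 0 → (0, 0)
  2p + 2q = 8 and q = 0 → (4, 0)
  2p + 2q = 8 and p = 0 → (0, 4)

Vertices: (0, 0), (4, 0), (0, 4)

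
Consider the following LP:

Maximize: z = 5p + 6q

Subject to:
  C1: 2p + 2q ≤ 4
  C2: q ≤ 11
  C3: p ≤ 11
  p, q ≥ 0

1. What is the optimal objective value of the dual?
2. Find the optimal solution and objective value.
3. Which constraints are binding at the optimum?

1. 12 (by strong duality, equal to the primal optimum)
2. p = 0, q = 2, z = 12
3. C1, p ≥ 0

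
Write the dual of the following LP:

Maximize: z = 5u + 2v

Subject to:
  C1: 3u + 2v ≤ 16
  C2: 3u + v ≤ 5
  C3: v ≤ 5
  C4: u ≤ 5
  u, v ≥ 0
Minimize: z = 16y1 + 5y2 + 5y3 + 5y4

Subject to:
  C1: -3y1 - 3y2 - y4 ≤ -5
  C2: -2y1 - y2 - y3 ≤ -2
  y1, y2, y3, y4 ≥ 0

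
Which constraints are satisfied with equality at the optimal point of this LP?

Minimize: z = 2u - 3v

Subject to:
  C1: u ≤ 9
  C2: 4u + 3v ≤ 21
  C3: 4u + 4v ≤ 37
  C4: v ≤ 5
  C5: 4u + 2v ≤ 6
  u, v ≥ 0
Optimal: u = 0, v = 3
Slack at optimum:
  C1: slack = 9
  C2: slack = 12
  C3: slack = 25
  C4: slack = 2
  C5: slack = 0 (binding)
  u ≥ 0: u = 0 (binding)
  v ≥ 0: v = 3
Binding constraints: C5, u ≥ 0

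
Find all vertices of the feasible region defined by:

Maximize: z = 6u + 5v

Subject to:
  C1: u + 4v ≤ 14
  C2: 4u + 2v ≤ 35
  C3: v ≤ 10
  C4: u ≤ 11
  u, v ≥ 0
Each vertex is the intersection of two constraint boundaries that also satisfies all remaining constraints:
  u = 0 and v = 0 → (0, 0)
  4u + 2v = 35 and v = 0 → (8.75, 0)
  u + 4v = 14 and 4u + 2v = 35 → (8, 1.5)
  u + 4v = 14 and u = 0 → (0, 3.5)

Vertices: (0, 0), (8.75, 0), (8, 1.5), (0, 3.5)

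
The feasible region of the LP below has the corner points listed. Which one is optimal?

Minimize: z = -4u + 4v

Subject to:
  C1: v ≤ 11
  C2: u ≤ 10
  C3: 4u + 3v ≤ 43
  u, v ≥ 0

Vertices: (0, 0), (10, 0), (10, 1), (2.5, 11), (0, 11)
Evaluating z = -4u + 4v at each vertex:
  (0, 0): z = 0
  (10, 0): z = -40
  (10, 1): z = -36
  (2.5, 11): z = 34
  (0, 11): z = 44

The smallest value is z = -40, attained at (10, 0).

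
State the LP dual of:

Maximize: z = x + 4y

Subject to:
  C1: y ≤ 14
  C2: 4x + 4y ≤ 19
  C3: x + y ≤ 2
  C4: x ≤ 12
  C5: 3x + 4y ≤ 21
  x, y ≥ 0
Minimize: z = 14y1 + 19y2 + 2y3 + 12y4 + 21y5

Subject to:
  C1: -4y2 - y3 - y4 - 3y5 ≤ -1
  C2: -y1 - 4y2 - y3 - 4y5 ≤ -4
  y1, y2, y3, y4, y5 ≥ 0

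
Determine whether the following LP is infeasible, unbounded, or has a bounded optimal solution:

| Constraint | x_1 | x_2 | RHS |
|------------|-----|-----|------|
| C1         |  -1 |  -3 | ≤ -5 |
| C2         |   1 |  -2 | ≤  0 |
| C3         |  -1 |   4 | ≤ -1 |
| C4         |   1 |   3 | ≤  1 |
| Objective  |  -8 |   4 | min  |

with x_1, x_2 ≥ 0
C4 requires x_1 + 3x_2 ≤ 1, while C1 (-x_1 - 3x_2 ≤ -5) is equivalent to x_1 + 3x_2 ≥ 5. Together they would need 5 ≤ x_1 + 3x_2 ≤ 1, which is impossible since 5 > 1. No point satisfies all constraints.

The feasible region is empty; the LP is infeasible.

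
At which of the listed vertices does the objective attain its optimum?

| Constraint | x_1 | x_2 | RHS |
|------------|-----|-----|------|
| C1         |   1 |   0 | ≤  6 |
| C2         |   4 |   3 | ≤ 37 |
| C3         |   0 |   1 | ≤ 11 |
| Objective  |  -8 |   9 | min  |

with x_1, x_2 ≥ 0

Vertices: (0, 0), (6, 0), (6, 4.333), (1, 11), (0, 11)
Evaluating z = -8x_1 + 9x_2 at each vertex:
  (0, 0): z = 0
  (6, 0): z = -48
  (6, 4.333): z = -9
  (1, 11): z = 91
  (0, 11): z = 99

The smallest value is z = -48, attained at (6, 0).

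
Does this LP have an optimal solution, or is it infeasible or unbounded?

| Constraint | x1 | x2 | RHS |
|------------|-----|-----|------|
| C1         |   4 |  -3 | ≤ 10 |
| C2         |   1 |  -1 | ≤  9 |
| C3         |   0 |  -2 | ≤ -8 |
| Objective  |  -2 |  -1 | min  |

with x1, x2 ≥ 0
Feasible point: (0, 4) satisfies every constraint, so the LP is feasible.
Direction d = (0, 1): for each constraint row a, a·d ≤ 0 —
  (4)(0) + (-3)(1) = -3 ≤ 0
  (1)(0) + (-1)(1) = -1 ≤ 0
  (0)(0) + (-2)(1) = -2 ≤ 0
and d ≥ 0, so (0, 4) + t·d stays feasible for every t ≥ 0. Along this ray z = -2x1 - x2 changes by -1 per unit t, so z → −∞.

Unbounded: there is a feasible ray along which z → −∞.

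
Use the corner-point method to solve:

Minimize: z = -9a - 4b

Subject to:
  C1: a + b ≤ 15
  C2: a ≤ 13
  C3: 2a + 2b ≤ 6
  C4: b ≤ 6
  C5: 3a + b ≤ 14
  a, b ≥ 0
a = 3, b = 0, z = -27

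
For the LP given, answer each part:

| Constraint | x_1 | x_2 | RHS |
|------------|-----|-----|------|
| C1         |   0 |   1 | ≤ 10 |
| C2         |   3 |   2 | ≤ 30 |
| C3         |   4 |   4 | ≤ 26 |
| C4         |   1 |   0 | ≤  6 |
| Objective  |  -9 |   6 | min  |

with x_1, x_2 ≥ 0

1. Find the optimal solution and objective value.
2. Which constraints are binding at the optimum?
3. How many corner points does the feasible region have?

1. x_1 = 6, x_2 = 0, z = -54
2. C4, x_2 ≥ 0
3. 4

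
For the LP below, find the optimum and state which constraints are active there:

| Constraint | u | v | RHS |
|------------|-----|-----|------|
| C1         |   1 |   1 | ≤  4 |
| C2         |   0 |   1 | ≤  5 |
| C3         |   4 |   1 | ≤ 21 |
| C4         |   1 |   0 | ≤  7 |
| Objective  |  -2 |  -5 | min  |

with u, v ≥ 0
Optimal: u = 0, v = 4
Slack at optimum:
  C1: slack = 0 (binding)
  C2: slack = 1
  C3: slack = 17
  C4: slack = 7
  u ≥ 0: u = 0 (binding)
  v ≥ 0: v = 4
Binding constraints: C1, u ≥ 0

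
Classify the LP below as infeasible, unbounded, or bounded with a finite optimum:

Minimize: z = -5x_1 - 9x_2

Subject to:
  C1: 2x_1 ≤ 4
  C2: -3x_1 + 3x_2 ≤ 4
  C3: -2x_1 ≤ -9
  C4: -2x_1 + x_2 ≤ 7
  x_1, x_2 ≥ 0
C1 requires 2x_1 ≤ 4, while C3 (-2x_1 ≤ -9) is equivalent to 2x_1 ≥ 9. Together they would need 9 ≤ 2x_1 ≤ 4, which is impossible since 9 > 4. No point satisfies all constraints.

Infeasible: no point satisfies all constraints simultaneously.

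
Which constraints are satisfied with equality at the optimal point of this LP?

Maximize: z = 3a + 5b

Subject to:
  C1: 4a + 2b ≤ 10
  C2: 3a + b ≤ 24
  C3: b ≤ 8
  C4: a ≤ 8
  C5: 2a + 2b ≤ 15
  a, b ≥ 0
Optimal: a = 0, b = 5
Binding: C1, a ≥ 0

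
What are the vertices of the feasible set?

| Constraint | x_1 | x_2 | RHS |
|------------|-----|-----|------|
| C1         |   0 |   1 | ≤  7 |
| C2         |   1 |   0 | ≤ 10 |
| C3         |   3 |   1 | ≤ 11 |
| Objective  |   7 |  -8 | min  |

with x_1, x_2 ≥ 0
Each vertex is the intersection of two constraint boundaries that also satisfies all remaining constraints:
  x_1 = 0 and x_2 = 0 → (0, 0)
  3x_1 + x_2 = 11 and x_2 = 0 → (3.667, 0)
  x_2 = 7 and 3x_1 + x_2 = 11 → (1.333, 7)
  x_2 = 7 and x_1 = 0 → (0, 7)

Vertices: (0, 0), (3.667, 0), (1.333, 7), (0, 7)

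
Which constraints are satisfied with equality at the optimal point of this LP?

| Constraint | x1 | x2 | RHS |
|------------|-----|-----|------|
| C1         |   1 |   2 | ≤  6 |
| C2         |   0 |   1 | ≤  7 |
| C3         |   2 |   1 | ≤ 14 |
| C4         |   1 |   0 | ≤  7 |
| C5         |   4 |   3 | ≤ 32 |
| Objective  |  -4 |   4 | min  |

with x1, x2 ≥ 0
Optimal: x1 = 6, x2 = 0
Binding: C1, x2 ≥ 0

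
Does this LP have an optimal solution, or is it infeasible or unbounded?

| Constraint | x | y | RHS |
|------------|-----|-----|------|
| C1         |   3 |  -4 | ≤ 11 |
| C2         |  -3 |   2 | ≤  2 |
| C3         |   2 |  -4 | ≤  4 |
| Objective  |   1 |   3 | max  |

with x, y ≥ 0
Feasible point: (0, 0) satisfies every constraint, so the LP is feasible.
Direction d = (1, 1): for each constraint row a, a·d ≤ 0 —
  (3)(1) + (-4)(1) = -1 ≤ 0
  (-3)(1) + (2)(1) = -1 ≤ 0
  (2)(1) + (-4)(1) = -2 ≤ 0
and d ≥ 0, so (0, 0) + t·d stays feasible for every t ≥ 0. Along this ray z = x + 3y changes by 4 per unit t, so z → +∞.

Unbounded: there is a feasible ray along which z → +∞.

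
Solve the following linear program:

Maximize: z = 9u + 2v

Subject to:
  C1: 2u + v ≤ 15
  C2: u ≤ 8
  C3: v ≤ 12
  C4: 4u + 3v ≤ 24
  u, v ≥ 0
Each vertex is the intersection of two constraint boundaries that also satisfies all remaining constraints:
  u = 0 and v = 0 → (0, 0)
  4u + 3v = 24 and v = 0 → (6, 0)
  4u + 3v = 24 and u = 0 → (0, 8)

Evaluating z = 9u + 2v at each vertex:
  (0, 0): z = 0
  (6, 0): z = 54
  (0, 8): z = 16

The maximum is at (6, 0) with z = 54.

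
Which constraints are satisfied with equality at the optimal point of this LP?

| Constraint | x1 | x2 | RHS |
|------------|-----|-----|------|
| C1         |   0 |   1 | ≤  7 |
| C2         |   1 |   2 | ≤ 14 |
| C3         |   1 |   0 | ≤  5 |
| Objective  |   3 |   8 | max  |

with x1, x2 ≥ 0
Optimal: x1 = 0, x2 = 7
Slack at optimum:
  C1: slack = 0 (binding)
  C2: slack = 0 (binding)
  C3: slack = 5
  x1 ≥ 0: x1 = 0 (binding)
  x2 ≥ 0: x2 = 7
Binding constraints: C1, C2, x1 ≥ 0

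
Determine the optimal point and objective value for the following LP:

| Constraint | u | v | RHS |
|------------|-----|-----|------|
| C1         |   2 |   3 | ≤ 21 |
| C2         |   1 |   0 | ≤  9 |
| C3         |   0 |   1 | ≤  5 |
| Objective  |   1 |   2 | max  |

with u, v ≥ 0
u = 3, v = 5, z = 13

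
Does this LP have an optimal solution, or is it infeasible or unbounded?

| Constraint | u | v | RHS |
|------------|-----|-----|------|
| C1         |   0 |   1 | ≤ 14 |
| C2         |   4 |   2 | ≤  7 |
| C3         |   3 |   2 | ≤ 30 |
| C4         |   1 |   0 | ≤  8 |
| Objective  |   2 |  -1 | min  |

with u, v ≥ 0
The point (0, 3.5) satisfies every constraint, so the LP is feasible; the constraints give u ≤ 8 and v ≤ 14, which with u, v ≥ 0 keep the feasible region inside a bounded box. A feasible, bounded LP attains a finite optimum at a vertex.

Bounded optimum: z* = -3.5 at (0, 3.5).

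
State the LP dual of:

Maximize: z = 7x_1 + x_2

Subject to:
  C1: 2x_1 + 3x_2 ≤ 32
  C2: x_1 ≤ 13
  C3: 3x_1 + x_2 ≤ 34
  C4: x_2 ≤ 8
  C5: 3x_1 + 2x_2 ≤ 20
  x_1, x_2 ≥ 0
Minimize: z = 32y1 + 13y2 + 34y3 + 8y4 + 20y5

Subject to:
  C1: -2y1 - y2 - 3y3 - 3y5 ≤ -7
  C2: -3y1 - y3 - y4 - 2y5 ≤ -1
  y1, y2, y3, y4, y5 ≥ 0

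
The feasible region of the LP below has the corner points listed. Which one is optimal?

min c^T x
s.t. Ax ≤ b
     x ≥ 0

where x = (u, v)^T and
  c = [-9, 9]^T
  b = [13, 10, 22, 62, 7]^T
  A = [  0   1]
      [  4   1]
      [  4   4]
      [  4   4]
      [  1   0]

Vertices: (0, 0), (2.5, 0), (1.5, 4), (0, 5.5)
(2.5, 0) with z = -22.5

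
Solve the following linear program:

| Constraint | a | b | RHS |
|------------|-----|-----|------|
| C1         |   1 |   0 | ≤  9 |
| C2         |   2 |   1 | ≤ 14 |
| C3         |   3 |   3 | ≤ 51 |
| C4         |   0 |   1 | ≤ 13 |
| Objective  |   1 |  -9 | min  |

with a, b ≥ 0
Each vertex is the intersection of two constraint boundaries that also satisfies all remaining constraints:
  a = 0 and b = 0 → (0, 0)
  2a + b = 14 and b = 0 → (7, 0)
  2a + b = 14 and b = 13 → (0.5, 13)
  b = 13 and a = 0 → (0, 13)

Evaluating z = a - 9b at each vertex:
  (0, 0): z = 0
  (7, 0): z = 7
  (0.5, 13): z = -116.5
  (0, 13): z = -117

The minimum is at (0, 13) with z = -117.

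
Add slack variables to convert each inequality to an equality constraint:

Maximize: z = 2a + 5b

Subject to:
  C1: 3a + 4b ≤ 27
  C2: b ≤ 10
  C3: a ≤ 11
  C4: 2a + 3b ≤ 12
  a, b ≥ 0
max z = 2a + 5b

s.t.
  3a + 4b + s1 = 27
  b + s2 = 10
  a + s3 = 11
  2a + 3b + s4 = 12
  a, b, s1, s2, s3, s4 ≥ 0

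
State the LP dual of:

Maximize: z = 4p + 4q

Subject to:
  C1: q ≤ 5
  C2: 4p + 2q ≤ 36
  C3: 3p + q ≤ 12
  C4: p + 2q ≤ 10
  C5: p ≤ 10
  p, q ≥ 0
Minimize: z = 5y1 + 36y2 + 12y3 + 10y4 + 10y5

Subject to:
  C1: -4y2 - 3y3 - y4 - y5 ≤ -4
  C2: -y1 - 2y2 - y3 - 2y4 ≤ -4
  y1, y2, y3, y4, y5 ≥ 0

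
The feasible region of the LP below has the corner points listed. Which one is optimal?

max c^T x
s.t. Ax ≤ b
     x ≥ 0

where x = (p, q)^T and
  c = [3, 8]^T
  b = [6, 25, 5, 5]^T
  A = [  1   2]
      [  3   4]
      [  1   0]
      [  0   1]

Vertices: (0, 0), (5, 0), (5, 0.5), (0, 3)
(0, 3) with z = 24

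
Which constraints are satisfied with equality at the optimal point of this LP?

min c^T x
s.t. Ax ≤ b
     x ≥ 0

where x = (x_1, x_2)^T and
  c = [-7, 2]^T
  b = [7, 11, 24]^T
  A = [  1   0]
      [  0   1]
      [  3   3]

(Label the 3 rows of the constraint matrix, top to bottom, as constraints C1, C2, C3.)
Optimal: x_1 = 7, x_2 = 0
Slack at optimum:
  C1: slack = 0 (binding)
  C2: slack = 11
  C3: slack = 3
  x_1 ≥ 0: x_1 = 7
  x_2 ≥ 0: x_2 = 0 (binding)
Binding constraints: C1, x_2 ≥ 0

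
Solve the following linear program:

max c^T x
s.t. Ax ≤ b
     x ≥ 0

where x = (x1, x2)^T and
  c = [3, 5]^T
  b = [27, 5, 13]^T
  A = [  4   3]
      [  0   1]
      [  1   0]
Each vertex is the intersection of two constraint boundaries that also satisfies all remaining constraints:
  x1 = 0 and x2 = 0 → (0, 0)
  4x1 + 3x2 = 27 and x2 = 0 → (6.75, 0)
  4x1 + 3x2 = 27 and x2 = 5 → (3, 5)
  x2 = 5 and x1 = 0 → (0, 5)

Evaluating z = 3x1 + 5x2 at each vertex:
  (0, 0): z = 0
  (6.75, 0): z = 20.25
  (3, 5): z = 34
  (0, 5): z = 25

The maximum is at (3, 5) with z = 34.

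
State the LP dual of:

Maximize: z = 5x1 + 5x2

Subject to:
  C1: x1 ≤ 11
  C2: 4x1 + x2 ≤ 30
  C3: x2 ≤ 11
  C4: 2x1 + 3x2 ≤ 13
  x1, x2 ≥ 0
Minimize: z = 11y1 + 30y2 + 11y3 + 13y4

Subject to:
  C1: -y1 - 4y2 - 2y4 ≤ -5
  C2: -y2 - y3 - 3y4 ≤ -5
  y1, y2, y3, y4 ≥ 0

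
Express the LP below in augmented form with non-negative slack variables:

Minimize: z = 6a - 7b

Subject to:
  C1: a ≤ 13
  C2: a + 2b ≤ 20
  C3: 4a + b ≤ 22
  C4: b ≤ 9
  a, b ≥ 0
min z = 6a - 7b

s.t.
  a + s1 = 13
  a + 2b + s2 = 20
  4a + b + s3 = 22
  b + s4 = 9
  a, b, s1, s2, s3, s4 ≥ 0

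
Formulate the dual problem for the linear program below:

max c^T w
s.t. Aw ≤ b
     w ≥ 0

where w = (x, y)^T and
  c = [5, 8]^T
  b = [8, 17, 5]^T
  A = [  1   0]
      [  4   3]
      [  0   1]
Minimize: z = 8y1 + 17y2 + 5y3

Subject to:
  C1: -y1 - 4y2 ≤ -5
  C2: -3y2 - y3 ≤ -8
  y1, y2, y3 ≥ 0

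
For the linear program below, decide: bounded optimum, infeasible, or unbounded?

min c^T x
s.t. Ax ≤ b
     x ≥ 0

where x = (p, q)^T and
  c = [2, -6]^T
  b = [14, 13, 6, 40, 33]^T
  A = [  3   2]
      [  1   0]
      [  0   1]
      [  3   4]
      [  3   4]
The point (0, 6) satisfies every constraint, so the LP is feasible; the constraints give p ≤ 13 and q ≤ 6, which with p, q ≥ 0 keep the feasible region inside a bounded box. A feasible, bounded LP attains a finite optimum at a vertex.

The LP has an optimal solution: (0, 6) with z = -36.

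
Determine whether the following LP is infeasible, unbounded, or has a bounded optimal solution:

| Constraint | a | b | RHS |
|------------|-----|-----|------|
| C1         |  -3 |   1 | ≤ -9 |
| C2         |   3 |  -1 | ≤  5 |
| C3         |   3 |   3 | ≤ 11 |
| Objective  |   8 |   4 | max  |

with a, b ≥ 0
C2 requires 3a - b ≤ 5, while C1 (-3a + b ≤ -9) is equivalent to 3a - b ≥ 9. Together they would need 9 ≤ 3a - b ≤ 5, which is impossible since 9 > 5. No point satisfies all constraints.

The feasible region is empty; the LP is infeasible.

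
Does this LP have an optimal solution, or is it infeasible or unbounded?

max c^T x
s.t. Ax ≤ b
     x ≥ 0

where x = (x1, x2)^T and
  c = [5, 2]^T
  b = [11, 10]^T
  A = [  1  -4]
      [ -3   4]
Feasible point: (0, 0) satisfies every constraint, so the LP is feasible.
Direction d = (4, 1): for each constraint row a, a·d ≤ 0 —
  (1)(4) + (-4)(1) = 0 ≤ 0
  (-3)(4) + (4)(1) = -8 ≤ 0
and d ≥ 0, so (0, 0) + t·d stays feasible for every t ≥ 0. Along this ray z = 5x1 + 2x2 changes by 22 per unit t, so z → +∞.

The LP is unbounded; z can be made arbitrarily large.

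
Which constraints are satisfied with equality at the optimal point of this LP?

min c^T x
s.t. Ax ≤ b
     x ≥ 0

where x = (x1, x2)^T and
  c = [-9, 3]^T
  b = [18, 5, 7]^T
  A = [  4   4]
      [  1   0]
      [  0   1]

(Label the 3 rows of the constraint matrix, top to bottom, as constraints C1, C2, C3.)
Optimal: x1 = 4.5, x2 = 0
Slack at optimum:
  C1: slack = 0 (binding)
  C2: slack = 0.5
  C3: slack = 7
  x1 ≥ 0: x1 = 4.5
  x2 ≥ 0: x2 = 0 (binding)
Binding constraints: C1, x2 ≥ 0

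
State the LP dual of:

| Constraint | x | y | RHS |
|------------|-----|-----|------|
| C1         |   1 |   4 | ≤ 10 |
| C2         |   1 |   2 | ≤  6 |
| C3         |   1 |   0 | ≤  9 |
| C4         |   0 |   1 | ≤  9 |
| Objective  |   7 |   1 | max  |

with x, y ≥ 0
Minimize: z = 10y1 + 6y2 + 9y3 + 9y4

Subject to:
  C1: -y1 - y2 - y3 ≤ -7
  C2: -4y1 - 2y2 - y4 ≤ -1
  y1, y2, y3, y4 ≥ 0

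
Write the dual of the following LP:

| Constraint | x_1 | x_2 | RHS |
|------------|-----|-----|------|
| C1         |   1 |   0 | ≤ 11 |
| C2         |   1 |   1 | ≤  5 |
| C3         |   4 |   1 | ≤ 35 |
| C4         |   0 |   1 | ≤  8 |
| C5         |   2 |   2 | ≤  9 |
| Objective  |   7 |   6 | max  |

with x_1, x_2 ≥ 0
Minimize: z = 11y1 + 5y2 + 35y3 + 8y4 + 9y5

Subject to:
  C1: -y1 - y2 - 4y3 - 2y5 ≤ -7
  C2: -y2 - y3 - y4 - 2y5 ≤ -6
  y1, y2, y3, y4, y5 ≥ 0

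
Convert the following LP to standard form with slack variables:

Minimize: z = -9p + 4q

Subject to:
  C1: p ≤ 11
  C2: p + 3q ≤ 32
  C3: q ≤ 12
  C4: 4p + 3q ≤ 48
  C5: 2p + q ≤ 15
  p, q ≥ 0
min z = -9p + 4q

s.t.
  p + s1 = 11
  p + 3q + s2 = 32
  q + s3 = 12
  4p + 3q + s4 = 48
  2p + q + s5 = 15
  p, q, s1, s2, s3, s4, s5 ≥ 0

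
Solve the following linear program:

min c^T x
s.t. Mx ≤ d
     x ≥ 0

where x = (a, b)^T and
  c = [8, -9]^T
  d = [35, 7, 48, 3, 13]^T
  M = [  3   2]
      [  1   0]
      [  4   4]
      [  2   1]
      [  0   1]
a = 0, b = 3, z = -27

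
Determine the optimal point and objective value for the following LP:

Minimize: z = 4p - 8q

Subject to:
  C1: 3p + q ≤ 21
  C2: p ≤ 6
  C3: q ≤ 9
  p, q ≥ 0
Each vertex is the intersection of two constraint boundaries that also satisfies all remaining constraints:
  p = 0 and q = 0 → (0, 0)
  p = 6 and q = 0 → (6, 0)
  3p + q = 21 and p = 6 → (6, 3)
  3p + q = 21 and q = 9 → (4, 9)
  q = 9 and p = 0 → (0, 9)

Evaluating z = 4p - 8q at each vertex:
  (0, 0): z = 0
  (6, 0): z = 24
  (6, 3): z = 0
  (4, 9): z = -56
  (0, 9): z = -72

The minimum is at (0, 9) with z = -72.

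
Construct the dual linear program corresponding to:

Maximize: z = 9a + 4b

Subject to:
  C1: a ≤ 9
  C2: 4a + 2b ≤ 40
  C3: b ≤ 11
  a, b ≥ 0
Minimize: z = 9y1 + 40y2 + 11y3

Subject to:
  C1: -y1 - 4y2 ≤ -9
  C2: -2y2 - y3 ≤ -4
  y1, y2, y3 ≥ 0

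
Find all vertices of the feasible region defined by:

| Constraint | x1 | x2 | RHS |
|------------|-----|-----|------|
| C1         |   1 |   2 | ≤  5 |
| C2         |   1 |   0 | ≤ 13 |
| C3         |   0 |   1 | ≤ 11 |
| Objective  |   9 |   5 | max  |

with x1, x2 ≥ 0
Each vertex is the intersection of two constraint boundaries that also satisfies all remaining constraints:
  x1 = 0 and x2 = 0 → (0, 0)
  x1 + 2x2 = 5 and x2 = 0 → (5, 0)
  x1 + 2x2 = 5 and x1 = 0 → (0, 2.5)

Vertices: (0, 0), (5, 0), (0, 2.5)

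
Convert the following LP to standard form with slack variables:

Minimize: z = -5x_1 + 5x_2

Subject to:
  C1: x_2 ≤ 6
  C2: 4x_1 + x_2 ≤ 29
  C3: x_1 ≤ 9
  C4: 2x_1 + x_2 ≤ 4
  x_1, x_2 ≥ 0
min z = -5x_1 + 5x_2

s.t.
  x_2 + s1 = 6
  4x_1 + x_2 + s2 = 29
  x_1 + s3 = 9
  2x_1 + x_2 + s4 = 4
  x_1, x_2, s1, s2, s3, s4 ≥ 0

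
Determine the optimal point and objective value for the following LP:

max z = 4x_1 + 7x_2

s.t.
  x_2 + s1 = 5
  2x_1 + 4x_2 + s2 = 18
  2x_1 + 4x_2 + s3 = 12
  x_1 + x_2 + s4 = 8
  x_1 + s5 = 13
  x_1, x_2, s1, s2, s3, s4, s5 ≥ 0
Each vertex is the intersection of two constraint boundaries that also satisfies all remaining constraints:
  x_1 = 0 and x_2 = 0 → (0, 0)
  2x_1 + 4x_2 = 12 and x_2 = 0 → (6, 0)
  2x_1 + 4x_2 = 12 and x_1 = 0 → (0, 3)

Evaluating z = 4x_1 + 7x_2 at each vertex:
  (0, 0): z = 0
  (6, 0): z = 24
  (0, 3): z = 21

The maximum is at (6, 0) with z = 24.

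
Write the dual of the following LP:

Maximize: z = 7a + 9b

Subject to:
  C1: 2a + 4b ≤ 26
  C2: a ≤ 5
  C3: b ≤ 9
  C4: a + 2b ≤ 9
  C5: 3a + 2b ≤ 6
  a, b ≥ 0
Minimize: z = 26y1 + 5y2 + 9y3 + 9y4 + 6y5

Subject to:
  C1: -2y1 - y2 - y4 - 3y5 ≤ -7
  C2: -4y1 - y3 - 2y4 - 2y5 ≤ -9
  y1, y2, y3, y4, y5 ≥ 0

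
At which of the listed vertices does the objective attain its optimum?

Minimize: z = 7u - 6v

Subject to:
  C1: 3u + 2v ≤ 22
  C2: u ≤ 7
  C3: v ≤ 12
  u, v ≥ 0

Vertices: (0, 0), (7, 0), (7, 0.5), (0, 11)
Evaluating z = 7u - 6v at each vertex:
  (0, 0): z = 0
  (7, 0): z = 49
  (7, 0.5): z = 46
  (0, 11): z = -66

The smallest value is z = -66, attained at (0, 11).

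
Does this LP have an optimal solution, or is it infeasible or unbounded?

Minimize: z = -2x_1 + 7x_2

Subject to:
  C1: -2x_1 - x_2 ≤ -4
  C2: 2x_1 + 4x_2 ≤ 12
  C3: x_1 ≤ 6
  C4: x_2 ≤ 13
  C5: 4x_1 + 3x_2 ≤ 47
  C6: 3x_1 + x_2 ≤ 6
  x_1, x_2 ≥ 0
The point (2, 0) satisfies every constraint, so the LP is feasible; the constraints give x_1 ≤ 6 and x_2 ≤ 13, which with x_1, x_2 ≥ 0 keep the feasible region inside a bounded box. A feasible, bounded LP attains a finite optimum at a vertex.

Evaluating z = -2x_1 + 7x_2 at each vertex:
  (2, 0): z = -4
  (1.2, 2.4): z = 14.4
  (0.6667, 2.667): z = 17.33

Bounded optimum: z* = -4 at (2, 0).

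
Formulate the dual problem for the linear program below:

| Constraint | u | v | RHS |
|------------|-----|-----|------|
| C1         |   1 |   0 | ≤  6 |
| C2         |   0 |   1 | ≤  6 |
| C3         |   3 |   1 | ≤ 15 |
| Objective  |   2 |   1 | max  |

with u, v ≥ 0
Minimize: z = 6y1 + 6y2 + 15y3

Subject to:
  C1: -y1 - 3y3 ≤ -2
  C2: -y2 - y3 ≤ -1
  y1, y2, y3 ≥ 0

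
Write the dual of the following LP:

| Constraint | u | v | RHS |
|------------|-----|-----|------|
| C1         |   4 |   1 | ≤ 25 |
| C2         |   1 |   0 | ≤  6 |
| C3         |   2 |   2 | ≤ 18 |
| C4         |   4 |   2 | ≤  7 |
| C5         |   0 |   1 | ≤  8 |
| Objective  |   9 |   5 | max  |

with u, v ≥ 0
Minimize: z = 25y1 + 6y2 + 18y3 + 7y4 + 8y5

Subject to:
  C1: -4y1 - y2 - 2y3 - 4y4 ≤ -9
  C2: -y1 - 2y3 - 2y4 - y5 ≤ -5
  y1, y2, y3, y4, y5 ≥ 0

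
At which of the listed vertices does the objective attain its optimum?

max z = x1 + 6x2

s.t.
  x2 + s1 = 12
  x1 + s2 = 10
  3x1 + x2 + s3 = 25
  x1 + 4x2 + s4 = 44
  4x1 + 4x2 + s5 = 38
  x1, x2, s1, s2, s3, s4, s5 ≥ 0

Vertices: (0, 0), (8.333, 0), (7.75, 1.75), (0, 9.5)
Evaluating z = x1 + 6x2 at each vertex:
  (0, 0): z = 0
  (8.333, 0): z = 8.333
  (7.75, 1.75): z = 18.25
  (0, 9.5): z = 57

The largest value is z = 57, attained at (0, 9.5).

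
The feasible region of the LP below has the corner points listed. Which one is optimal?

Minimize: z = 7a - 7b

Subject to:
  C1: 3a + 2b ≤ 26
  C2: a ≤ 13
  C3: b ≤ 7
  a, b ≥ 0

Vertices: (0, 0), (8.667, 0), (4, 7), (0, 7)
Evaluating z = 7a - 7b at each vertex:
  (0, 0): z = 0
  (8.667, 0): z = 60.67
  (4, 7): z = -21
  (0, 7): z = -49

The smallest value is z = -49, attained at (0, 7).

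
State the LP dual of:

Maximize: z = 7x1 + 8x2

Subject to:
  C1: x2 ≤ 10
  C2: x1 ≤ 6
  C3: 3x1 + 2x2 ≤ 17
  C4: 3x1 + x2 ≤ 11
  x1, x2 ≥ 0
Minimize: z = 10y1 + 6y2 + 17y3 + 11y4

Subject to:
  C1: -y2 - 3y3 - 3y4 ≤ -7
  C2: -y1 - 2y3 - y4 ≤ -8
  y1, y2, y3, y4 ≥ 0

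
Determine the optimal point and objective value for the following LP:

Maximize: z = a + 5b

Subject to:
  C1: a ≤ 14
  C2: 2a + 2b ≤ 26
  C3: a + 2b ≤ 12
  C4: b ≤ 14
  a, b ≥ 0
a = 0, b = 6, z = 30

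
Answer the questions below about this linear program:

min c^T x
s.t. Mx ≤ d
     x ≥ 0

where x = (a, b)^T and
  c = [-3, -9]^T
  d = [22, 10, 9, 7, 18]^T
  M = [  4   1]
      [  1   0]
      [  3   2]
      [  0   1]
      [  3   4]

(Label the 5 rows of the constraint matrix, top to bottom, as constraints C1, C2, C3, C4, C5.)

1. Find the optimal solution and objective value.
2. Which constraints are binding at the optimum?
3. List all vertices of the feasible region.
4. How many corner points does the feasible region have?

1. a = 0, b = 4.5, z = -40.5
2. C3, C5, a ≥ 0
3. (0, 0), (3, 0), (0, 4.5)
4. 3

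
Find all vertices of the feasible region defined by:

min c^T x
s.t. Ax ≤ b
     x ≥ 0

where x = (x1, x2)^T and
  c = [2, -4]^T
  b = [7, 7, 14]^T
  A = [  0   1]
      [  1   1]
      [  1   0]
Each vertex is the intersection of two constraint boundaries that also satisfies all remaining constraints:
  x1 = 0 and x2 = 0 → (0, 0)
  x1 + x2 = 7 and x2 = 0 → (7, 0)
  x2 = 7 and x1 + x2 = 7 → (0, 7)

Vertices: (0, 0), (7, 0), (0, 7)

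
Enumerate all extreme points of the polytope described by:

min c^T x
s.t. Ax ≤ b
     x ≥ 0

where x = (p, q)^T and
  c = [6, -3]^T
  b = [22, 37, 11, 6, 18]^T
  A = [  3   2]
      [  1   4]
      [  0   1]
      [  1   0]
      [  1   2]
Each vertex is the intersection of two constraint boundaries that also satisfies all remaining constraints:
  p = 0 and q = 0 → (0, 0)
  p = 6 and q = 0 → (6, 0)
  3p + 2q = 22 and p = 6 → (6, 2)
  3p + 2q = 22 and p + 2q = 18 → (2, 8)
  p + 2q = 18 and p = 0 → (0, 9)

Vertices: (0, 0), (6, 0), (6, 2), (2, 8), (0, 9)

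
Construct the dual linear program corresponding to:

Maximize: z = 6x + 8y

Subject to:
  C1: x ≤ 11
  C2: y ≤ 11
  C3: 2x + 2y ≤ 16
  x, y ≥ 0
Minimize: z = 11y1 + 11y2 + 16y3

Subject to:
  C1: -y1 - 2y3 ≤ -6
  C2: -y2 - 2y3 ≤ -8
  y1, y2, y3 ≥ 0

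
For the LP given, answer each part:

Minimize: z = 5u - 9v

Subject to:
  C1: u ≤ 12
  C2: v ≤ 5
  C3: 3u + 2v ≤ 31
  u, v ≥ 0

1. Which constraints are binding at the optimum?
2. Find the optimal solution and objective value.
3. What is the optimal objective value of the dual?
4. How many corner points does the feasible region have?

1. C2, u ≥ 0
2. u = 0, v = 5, z = -45
3. -45 (by strong duality, equal to the primal optimum)
4. 4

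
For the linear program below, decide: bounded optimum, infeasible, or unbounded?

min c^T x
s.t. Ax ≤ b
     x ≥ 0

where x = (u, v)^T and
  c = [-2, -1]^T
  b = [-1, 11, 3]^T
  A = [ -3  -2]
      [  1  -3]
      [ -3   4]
Feasible point: (1, 0) satisfies every constraint, so the LP is feasible.
Direction d = (3, 1): for each constraint row a, a·d ≤ 0 —
  (-3)(3) + (-2)(1) = -11 ≤ 0
  (1)(3) + (-3)(1) = 0 ≤ 0
  (-3)(3) + (4)(1) = -5 ≤ 0
and d ≥ 0, so (1, 0) + t·d stays feasible for every t ≥ 0. Along this ray z = -2u - v changes by -7 per unit t, so z → −∞.

Unbounded: there is a feasible ray along which z → −∞.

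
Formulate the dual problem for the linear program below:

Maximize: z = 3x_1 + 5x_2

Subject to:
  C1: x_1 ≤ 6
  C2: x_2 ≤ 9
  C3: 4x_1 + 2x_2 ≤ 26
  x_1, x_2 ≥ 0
Minimize: z = 6y1 + 9y2 + 26y3

Subject to:
  C1: -y1 - 4y3 ≤ -3
  C2: -y2 - 2y3 ≤ -5
  y1, y2, y3 ≥ 0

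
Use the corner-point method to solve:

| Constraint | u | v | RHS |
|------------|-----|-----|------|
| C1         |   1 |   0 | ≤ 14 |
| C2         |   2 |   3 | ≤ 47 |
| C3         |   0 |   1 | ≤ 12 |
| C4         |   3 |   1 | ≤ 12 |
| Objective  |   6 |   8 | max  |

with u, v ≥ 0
u = 0, v = 12, z = 96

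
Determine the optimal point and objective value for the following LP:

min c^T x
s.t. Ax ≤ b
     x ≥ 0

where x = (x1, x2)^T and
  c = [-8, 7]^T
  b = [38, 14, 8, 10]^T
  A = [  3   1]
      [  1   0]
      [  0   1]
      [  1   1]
Each vertex is the intersection of two constraint boundaries that also satisfies all remaining constraints:
  x1 = 0 and x2 = 0 → (0, 0)
  x1 + x2 = 10 and x2 = 0 → (10, 0)
  x2 = 8 and x1 + x2 = 10 → (2, 8)
  x2 = 8 and x1 = 0 → (0, 8)

Evaluating z = -8x1 + 7x2 at each vertex:
  (0, 0): z = 0
  (10, 0): z = -80
  (2, 8): z = 40
  (0, 8): z = 56

The minimum is at (10, 0) with z = -80.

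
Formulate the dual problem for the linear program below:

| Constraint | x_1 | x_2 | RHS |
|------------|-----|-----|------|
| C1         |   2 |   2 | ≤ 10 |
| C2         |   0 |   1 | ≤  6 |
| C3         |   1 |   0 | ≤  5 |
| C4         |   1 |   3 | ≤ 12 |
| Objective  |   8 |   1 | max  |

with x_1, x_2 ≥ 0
Minimize: z = 10y1 + 6y2 + 5y3 + 12y4

Subject to:
  C1: -2y1 - y3 - y4 ≤ -8
  C2: -2y1 - y2 - 3y4 ≤ -1
  y1, y2, y3, y4 ≥ 0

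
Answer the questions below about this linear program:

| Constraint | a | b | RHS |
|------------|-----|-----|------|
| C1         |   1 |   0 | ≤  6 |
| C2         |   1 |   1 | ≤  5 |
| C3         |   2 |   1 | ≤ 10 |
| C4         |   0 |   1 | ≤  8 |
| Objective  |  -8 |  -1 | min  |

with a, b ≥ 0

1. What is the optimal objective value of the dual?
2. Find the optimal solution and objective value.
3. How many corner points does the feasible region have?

1. -40 (by strong duality, equal to the primal optimum)
2. a = 5, b = 0, z = -40
3. 3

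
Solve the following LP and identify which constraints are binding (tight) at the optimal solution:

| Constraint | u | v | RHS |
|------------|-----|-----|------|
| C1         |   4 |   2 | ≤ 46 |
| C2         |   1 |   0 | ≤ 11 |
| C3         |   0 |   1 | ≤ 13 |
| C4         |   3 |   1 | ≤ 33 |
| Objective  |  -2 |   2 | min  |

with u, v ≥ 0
Optimal: u = 11, v = 0
Binding: C2, C4, v ≥ 0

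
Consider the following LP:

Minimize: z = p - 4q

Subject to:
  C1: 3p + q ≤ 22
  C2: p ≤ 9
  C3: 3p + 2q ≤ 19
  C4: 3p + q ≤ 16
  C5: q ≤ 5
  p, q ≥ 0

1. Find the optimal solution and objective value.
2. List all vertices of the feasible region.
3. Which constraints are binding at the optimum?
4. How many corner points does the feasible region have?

1. p = 0, q = 5, z = -20
2. (0, 0), (5.333, 0), (4.333, 3), (3, 5), (0, 5)
3. C5, p ≥ 0
4. 5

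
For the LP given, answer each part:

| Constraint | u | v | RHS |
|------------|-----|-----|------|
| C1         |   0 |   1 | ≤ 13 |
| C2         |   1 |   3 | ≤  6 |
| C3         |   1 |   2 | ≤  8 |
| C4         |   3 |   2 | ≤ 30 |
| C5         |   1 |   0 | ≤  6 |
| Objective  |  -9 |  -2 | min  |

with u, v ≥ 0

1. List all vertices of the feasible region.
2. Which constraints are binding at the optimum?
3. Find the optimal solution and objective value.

1. (0, 0), (6, 0), (0, 2)
2. C2, C5, v ≥ 0
3. u = 6, v = 0, z = -54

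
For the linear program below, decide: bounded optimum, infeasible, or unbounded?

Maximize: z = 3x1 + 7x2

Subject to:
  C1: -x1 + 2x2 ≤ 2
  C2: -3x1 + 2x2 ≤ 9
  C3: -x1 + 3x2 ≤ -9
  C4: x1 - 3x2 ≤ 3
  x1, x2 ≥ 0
C4 requires x1 - 3x2 ≤ 3, while C3 (-x1 + 3x2 ≤ -9) is equivalent to x1 - 3x2 ≥ 9. Together they would need 9 ≤ x1 - 3x2 ≤ 3, which is impossible since 9 > 3. No point satisfies all constraints.

The feasible region is empty; the LP is infeasible.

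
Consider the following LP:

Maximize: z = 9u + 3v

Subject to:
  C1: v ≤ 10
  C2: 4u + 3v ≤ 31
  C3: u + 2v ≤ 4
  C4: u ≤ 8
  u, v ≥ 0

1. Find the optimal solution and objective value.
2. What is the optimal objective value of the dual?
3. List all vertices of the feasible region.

1. u = 4, v = 0, z = 36
2. 36 (by strong duality, equal to the primal optimum)
3. (0, 0), (4, 0), (0, 2)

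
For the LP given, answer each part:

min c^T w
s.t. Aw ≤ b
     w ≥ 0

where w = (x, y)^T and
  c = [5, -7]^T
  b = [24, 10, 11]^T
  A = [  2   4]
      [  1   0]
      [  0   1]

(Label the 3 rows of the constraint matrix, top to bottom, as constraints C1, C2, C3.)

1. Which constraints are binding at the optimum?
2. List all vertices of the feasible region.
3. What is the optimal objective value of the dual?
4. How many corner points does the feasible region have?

1. C1, x ≥ 0
2. (0, 0), (10, 0), (10, 1), (0, 6)
3. -42 (by strong duality, equal to the primal optimum)
4. 4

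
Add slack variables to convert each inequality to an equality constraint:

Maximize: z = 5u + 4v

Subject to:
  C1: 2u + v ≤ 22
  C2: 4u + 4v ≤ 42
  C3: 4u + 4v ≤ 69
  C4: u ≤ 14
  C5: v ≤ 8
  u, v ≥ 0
max z = 5u + 4v

s.t.
  2u + v + s1 = 22
  4u + 4v + s2 = 42
  4u + 4v + s3 = 69
  u + s4 = 14
  v + s5 = 8
  u, v, s1, s2, s3, s4, s5 ≥ 0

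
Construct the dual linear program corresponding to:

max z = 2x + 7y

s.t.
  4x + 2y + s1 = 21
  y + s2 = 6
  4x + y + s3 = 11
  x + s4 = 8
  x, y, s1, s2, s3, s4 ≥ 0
Minimize: z = 21y1 + 6y2 + 11y3 + 8y4

Subject to:
  C1: -4y1 - 4y3 - y4 ≤ -2
  C2: -2y1 - y2 - y3 ≤ -7
  y1, y2, y3, y4 ≥ 0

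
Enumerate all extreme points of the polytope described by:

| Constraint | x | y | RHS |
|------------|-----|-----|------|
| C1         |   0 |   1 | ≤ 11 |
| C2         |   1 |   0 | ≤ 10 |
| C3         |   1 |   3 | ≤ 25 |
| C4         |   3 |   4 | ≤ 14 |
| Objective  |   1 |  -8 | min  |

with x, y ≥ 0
Each vertex is the intersection of two constraint boundaries that also satisfies all remaining constraints:
  x = 0 and y = 0 → (0, 0)
  3x + 4y = 14 and y = 0 → (4.667, 0)
  3x + 4y = 14 and x = 0 → (0, 3.5)

Vertices: (0, 0), (4.667, 0), (0, 3.5)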